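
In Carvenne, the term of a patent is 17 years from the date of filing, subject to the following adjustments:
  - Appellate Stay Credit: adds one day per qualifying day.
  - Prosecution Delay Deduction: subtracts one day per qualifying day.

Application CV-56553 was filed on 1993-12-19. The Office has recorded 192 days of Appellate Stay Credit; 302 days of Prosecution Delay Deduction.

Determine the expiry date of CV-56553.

Base term: filing date + 17 years → 19 December 2010.
Appellate Stay Credit: +192 days → 29 June 2011.
Prosecution Delay Deduction: −302 days → 31 August 2010.

2010-08-31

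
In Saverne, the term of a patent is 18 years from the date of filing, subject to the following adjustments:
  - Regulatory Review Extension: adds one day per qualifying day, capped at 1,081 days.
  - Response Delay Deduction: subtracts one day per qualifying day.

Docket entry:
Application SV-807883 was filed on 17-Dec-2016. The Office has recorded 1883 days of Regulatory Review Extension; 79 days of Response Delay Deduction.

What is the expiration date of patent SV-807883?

Base term: filing date + 18 years → 17 December 2034.
Regulatory Review Extension: 1883 days claimed exceeds the 1081-day cap, so +1081 days → 2 December 2037.
Response Delay Deduction: −79 days → 14 September 2037.

2037-09-14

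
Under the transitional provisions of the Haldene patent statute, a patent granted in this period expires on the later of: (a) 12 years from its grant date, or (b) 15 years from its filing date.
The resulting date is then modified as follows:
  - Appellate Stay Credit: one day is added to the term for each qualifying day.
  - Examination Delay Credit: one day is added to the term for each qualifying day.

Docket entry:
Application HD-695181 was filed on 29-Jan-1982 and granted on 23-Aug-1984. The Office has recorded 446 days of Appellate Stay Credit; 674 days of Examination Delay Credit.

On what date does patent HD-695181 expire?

2000-02-23

(a) grant + 12 years → 23 August 1996.
(b) filing + 15 years → 29 January 1997.
Later of the two: 29 January 1997.
Appellate Stay Credit: +446 days → 20 April 1998.
Examination Delay Credit: +674 days → 23 February 2000.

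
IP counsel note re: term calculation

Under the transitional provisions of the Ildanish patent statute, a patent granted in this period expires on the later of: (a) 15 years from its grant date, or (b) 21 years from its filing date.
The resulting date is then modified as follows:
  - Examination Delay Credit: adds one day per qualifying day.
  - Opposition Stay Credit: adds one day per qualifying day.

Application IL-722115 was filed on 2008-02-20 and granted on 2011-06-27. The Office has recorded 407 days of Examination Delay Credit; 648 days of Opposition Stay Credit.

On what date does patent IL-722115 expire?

(a) grant + 15 years → 27 June 2026.
(b) filing + 21 years → 20 February 2029.
Later of the two: 20 February 2029.
Examination Delay Credit: +407 days → 3 April 2030.
Opposition Stay Credit: +648 days → 11 January 2032.

January 11, 2032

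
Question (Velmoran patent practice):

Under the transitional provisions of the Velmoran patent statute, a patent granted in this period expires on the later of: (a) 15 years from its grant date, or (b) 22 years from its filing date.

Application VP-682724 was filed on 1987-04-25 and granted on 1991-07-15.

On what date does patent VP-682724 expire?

April 25, 2009

(a) grant + 15 years → 15 July 2006.
(b) filing + 22 years → 25 April 2009.
Later of the two: 25 April 2009.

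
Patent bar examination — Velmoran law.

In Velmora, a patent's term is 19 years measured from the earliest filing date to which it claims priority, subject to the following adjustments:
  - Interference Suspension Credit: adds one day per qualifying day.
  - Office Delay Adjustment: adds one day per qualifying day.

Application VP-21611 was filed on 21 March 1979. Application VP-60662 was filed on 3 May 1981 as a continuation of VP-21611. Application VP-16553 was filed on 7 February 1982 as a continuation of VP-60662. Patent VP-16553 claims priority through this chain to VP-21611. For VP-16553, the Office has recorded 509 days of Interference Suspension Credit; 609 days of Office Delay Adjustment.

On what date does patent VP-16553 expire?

Earliest priority filing: 21 March 1979.
Base term: 21 March 1979 + 19 years → 21 March 1998.
Interference Suspension Credit: +509 days → 12 August 1999.
Office Delay Adjustment: +609 days → 12 April 2001.

April 12, 2001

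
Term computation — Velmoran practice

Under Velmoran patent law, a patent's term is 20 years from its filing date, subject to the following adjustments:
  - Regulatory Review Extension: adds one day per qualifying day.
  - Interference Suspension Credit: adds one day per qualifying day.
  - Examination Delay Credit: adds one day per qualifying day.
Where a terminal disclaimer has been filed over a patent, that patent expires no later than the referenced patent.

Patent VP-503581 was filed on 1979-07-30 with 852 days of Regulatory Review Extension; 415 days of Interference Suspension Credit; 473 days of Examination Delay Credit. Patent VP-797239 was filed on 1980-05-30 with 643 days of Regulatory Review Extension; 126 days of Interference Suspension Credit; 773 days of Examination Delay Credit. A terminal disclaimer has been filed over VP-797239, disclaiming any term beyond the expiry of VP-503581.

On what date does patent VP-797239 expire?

2004-05-04

Natural term of VP-797239:
  Base: filing + 20 years → 30 May 2000.
  Regulatory Review Extension: +643 days → 4 March 2002.
  Interference Suspension Credit: +126 days → 8 July 2002.
  Examination Delay Credit: +773 days → 19 August 2004.
Expiry of referenced patent VP-503581:
  Base: filing + 20 years → 30 July 1999.
  Regulatory Review Extension: +852 days → 28 November 2001.
  Interference Suspension Credit: +415 days → 17 January 2003.
  Examination Delay Credit: +473 days → 4 May 2004.
Terminal disclaimer: VP-797239 expires on the earlier of 19 August 2004 and 4 May 2004.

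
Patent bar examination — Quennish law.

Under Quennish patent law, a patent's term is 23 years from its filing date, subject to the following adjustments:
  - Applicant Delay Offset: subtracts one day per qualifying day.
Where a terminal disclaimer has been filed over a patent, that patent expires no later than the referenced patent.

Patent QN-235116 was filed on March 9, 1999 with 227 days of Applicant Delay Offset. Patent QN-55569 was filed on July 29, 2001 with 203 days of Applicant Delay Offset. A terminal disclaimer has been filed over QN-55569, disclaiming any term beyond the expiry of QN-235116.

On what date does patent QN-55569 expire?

July 25, 2021

Natural term of QN-55569:
  Base: filing + 23 years → 29 July 2024.
  Applicant Delay Offset: −203 days → 8 January 2024.
Expiry of referenced patent QN-235116:
  Base: filing + 23 years → 9 March 2022.
  Applicant Delay Offset: −227 days → 25 July 2021.
Terminal disclaimer: QN-55569 expires on the earlier of 8 January 2024 and 25 July 2021.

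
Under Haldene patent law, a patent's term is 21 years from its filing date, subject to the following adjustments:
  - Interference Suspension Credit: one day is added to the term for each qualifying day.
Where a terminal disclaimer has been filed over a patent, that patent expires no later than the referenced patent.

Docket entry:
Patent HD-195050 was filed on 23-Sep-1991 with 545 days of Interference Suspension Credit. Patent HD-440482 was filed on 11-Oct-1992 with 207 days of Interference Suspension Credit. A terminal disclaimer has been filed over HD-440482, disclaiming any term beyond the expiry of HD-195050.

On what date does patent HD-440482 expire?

Natural term of HD-440482:
  Base: filing + 21 years → 11 October 2013.
  Interference Suspension Credit: +207 days → 6 May 2014.
Expiry of referenced patent HD-195050:
  Base: filing + 21 years → 23 September 2012.
  Interference Suspension Credit: +545 days → 22 March 2014.
Terminal disclaimer: HD-440482 expires on the earlier of 6 May 2014 and 22 March 2014.

March 22, 2014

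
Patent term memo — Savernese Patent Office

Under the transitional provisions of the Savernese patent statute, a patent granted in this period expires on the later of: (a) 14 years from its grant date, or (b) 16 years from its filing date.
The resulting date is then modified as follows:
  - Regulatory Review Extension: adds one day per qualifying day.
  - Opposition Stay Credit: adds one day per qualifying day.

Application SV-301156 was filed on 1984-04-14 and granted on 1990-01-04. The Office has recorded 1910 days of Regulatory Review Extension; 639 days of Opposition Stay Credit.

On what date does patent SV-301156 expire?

(a) grant + 14 years → 4 January 2004.
(b) filing + 16 years → 14 April 2000.
Later of the two: 4 January 2004.
Regulatory Review Extension: +1910 days → 28 March 2009.
Opposition Stay Credit: +639 days → 27 December 2010.

2010-12-27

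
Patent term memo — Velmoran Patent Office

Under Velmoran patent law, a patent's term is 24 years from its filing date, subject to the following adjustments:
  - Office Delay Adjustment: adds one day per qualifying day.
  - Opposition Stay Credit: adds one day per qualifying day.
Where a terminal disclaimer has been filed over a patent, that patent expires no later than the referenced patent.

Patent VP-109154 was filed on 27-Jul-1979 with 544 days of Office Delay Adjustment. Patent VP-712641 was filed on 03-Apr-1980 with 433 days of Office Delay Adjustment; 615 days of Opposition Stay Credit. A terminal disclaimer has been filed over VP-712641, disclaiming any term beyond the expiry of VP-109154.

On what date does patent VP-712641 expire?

Natural term of VP-712641:
  Base: filing + 24 years → 3 April 2004.
  Office Delay Adjustment: +433 days → 10 June 2005.
  Opposition Stay Credit: +615 days → 15 February 2007.
Expiry of referenced patent VP-109154:
  Base: filing + 24 years → 27 July 2003.
  Office Delay Adjustment: +544 days → 21 January 2005.
Terminal disclaimer: VP-712641 expires on the earlier of 15 February 2007 and 21 January 2005.

2005-01-21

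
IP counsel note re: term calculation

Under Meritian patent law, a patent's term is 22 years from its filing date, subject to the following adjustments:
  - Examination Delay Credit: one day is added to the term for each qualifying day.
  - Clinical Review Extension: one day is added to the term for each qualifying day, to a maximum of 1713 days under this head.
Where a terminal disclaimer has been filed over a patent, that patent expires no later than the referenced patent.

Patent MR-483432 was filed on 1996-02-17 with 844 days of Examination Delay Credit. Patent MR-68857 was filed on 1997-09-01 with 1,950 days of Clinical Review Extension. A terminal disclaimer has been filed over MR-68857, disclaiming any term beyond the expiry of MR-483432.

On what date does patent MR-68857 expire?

Natural term of MR-68857:
  Base: filing + 22 years → 1 September 2019.
  Clinical Review Extension: 1950 days claimed exceeds the 1713-day cap, so +1713 days → 10 May 2024.
Expiry of referenced patent MR-483432:
  Base: filing + 22 years → 17 February 2018.
  Examination Delay Credit: +844 days → 10 June 2020.
Terminal disclaimer: MR-68857 expires on the earlier of 10 May 2024 and 10 June 2020.

June 10, 2020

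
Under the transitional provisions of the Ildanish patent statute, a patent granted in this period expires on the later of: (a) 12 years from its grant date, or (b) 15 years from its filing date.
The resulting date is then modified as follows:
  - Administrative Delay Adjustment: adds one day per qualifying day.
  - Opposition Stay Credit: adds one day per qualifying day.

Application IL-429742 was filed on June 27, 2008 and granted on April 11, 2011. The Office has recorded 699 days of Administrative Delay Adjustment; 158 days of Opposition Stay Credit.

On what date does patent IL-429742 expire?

2025-10-31

(a) grant + 12 years → 11 April 2023.
(b) filing + 15 years → 27 June 2023.
Later of the two: 27 June 2023.
Administrative Delay Adjustment: +699 days → 26 May 2025.
Opposition Stay Credit: +158 days → 31 October 2025.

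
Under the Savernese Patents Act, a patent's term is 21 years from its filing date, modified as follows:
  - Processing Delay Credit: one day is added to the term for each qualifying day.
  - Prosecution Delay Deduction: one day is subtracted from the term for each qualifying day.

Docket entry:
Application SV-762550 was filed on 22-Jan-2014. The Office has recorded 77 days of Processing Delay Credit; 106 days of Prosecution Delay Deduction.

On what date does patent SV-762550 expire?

Base term: filing date + 21 years → 22 January 2035.
Processing Delay Credit: +77 days → 9 April 2035.
Prosecution Delay Deduction: −106 days → 24 December 2034.

2034-12-24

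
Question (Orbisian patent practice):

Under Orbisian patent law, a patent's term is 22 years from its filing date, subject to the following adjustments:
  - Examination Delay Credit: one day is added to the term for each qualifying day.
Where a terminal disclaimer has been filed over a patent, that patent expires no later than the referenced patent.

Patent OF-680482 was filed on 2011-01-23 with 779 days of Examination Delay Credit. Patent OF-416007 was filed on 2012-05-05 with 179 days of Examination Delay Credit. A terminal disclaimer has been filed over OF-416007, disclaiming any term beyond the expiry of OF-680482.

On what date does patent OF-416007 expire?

Natural term of OF-416007:
  Base: filing + 22 years → 5 May 2034.
  Examination Delay Credit: +179 days → 31 October 2034.
Expiry of referenced patent OF-680482:
  Base: filing + 22 years → 23 January 2033.
  Examination Delay Credit: +779 days → 13 March 2035.
Terminal disclaimer: OF-416007 expires on the earlier of 31 October 2034 and 13 March 2035.

October 31, 2034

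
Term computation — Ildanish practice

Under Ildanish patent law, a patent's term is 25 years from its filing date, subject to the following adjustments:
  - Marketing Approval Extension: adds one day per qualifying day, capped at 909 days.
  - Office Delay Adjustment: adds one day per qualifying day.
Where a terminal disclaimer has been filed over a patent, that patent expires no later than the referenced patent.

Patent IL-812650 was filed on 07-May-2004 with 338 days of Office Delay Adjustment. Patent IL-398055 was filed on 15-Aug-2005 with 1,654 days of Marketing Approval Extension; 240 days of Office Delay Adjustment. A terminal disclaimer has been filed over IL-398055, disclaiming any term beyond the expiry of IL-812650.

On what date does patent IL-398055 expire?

2030-04-10

Natural term of IL-398055:
  Base: filing + 25 years → 15 August 2030.
  Marketing Approval Extension: 1654 days claimed exceeds the 909-day cap, so +909 days → 9 February 2033.
  Office Delay Adjustment: +240 days → 7 October 2033.
Expiry of referenced patent IL-812650:
  Base: filing + 25 years → 7 May 2029.
  Office Delay Adjustment: +338 days → 10 April 2030.
Terminal disclaimer: IL-398055 expires on the earlier of 7 October 2033 and 10 April 2030.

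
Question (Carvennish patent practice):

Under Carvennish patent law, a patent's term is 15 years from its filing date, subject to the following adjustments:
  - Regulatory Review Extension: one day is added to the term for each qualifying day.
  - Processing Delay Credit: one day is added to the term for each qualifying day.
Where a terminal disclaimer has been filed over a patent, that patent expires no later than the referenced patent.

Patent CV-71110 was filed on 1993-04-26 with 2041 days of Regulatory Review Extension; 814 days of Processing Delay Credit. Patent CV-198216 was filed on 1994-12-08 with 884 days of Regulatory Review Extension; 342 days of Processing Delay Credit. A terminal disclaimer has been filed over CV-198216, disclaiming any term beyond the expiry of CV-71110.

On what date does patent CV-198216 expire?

Natural term of CV-198216:
  Base: filing + 15 years → 8 December 2009.
  Regulatory Review Extension: +884 days → 10 May 2012.
  Processing Delay Credit: +342 days → 17 April 2013.
Expiry of referenced patent CV-71110:
  Base: filing + 15 years → 26 April 2008.
  Regulatory Review Extension: +2041 days → 27 November 2013.
  Processing Delay Credit: +814 days → 19 February 2016.
Terminal disclaimer: CV-198216 expires on the earlier of 17 April 2013 and 19 February 2016.

April 17, 2013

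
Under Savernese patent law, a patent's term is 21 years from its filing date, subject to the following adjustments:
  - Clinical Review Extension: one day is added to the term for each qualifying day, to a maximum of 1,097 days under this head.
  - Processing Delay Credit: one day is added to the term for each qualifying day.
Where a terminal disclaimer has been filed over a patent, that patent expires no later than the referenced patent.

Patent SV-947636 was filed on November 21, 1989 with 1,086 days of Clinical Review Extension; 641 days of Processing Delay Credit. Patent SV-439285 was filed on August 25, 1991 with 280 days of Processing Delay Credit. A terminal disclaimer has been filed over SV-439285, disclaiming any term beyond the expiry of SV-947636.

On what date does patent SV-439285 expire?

Natural term of SV-439285:
  Base: filing + 21 years → 25 August 2012.
  Processing Delay Credit: +280 days → 1 June 2013.
Expiry of referenced patent SV-947636:
  Base: filing + 21 years → 21 November 2010.
  Clinical Review Extension: 1086 days (within the 1097-day cap) → +1086 days → 11 November 2013.
  Processing Delay Credit: +641 days → 14 August 2015.
Terminal disclaimer: SV-439285 expires on the earlier of 1 June 2013 and 14 August 2015.

June 1, 2013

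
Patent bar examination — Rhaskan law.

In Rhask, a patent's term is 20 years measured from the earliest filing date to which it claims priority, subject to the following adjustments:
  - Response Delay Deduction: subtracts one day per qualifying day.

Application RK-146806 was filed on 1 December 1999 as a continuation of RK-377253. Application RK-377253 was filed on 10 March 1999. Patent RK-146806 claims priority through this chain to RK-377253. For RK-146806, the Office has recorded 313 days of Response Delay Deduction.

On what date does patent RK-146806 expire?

2018-05-01

Earliest priority filing: 10 March 1999.
Base term: 10 March 1999 + 20 years → 10 March 2019.
Response Delay Deduction: −313 days → 1 May 2018.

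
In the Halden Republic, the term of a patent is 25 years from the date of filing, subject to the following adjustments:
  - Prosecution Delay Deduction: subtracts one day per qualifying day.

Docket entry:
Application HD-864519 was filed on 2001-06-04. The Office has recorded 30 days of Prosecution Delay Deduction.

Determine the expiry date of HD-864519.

Base term: filing date + 25 years → 4 June 2026.
Prosecution Delay Deduction: −30 days → 5 May 2026.

May 5, 2026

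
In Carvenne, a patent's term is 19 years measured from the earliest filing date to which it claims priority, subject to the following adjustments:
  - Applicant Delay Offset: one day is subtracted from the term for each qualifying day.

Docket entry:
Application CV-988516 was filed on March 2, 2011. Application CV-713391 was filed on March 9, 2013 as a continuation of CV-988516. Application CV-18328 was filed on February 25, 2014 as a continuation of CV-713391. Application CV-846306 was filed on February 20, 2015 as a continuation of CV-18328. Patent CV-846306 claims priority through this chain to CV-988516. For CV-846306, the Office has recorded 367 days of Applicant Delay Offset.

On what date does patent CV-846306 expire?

Earliest priority filing: 2 March 2011.
Base term: 2 March 2011 + 19 years → 2 March 2030.
Applicant Delay Offset: −367 days → 28 February 2029.

2029-02-28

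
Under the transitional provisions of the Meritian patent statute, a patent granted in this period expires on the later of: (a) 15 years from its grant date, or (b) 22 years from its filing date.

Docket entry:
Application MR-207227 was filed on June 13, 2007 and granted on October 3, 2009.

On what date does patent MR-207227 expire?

(a) grant + 15 years → 3 October 2024.
(b) filing + 22 years → 13 June 2029.
Later of the two: 13 June 2029.

2029-06-13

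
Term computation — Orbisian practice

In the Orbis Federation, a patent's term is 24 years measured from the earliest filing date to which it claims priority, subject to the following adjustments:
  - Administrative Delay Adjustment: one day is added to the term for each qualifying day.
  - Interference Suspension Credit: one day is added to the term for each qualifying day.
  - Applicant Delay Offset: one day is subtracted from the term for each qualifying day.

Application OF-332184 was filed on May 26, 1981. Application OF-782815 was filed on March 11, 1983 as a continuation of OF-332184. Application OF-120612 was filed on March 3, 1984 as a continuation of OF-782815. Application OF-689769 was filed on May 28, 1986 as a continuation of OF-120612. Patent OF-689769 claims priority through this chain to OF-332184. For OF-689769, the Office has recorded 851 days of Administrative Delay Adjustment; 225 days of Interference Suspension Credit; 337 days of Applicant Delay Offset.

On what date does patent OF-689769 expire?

June 4, 2007

Earliest priority filing: 26 May 1981.
Base term: 26 May 1981 + 24 years → 26 May 2005.
Administrative Delay Adjustment: +851 days → 24 September 2007.
Interference Suspension Credit: +225 days → 6 May 2008.
Applicant Delay Offset: −337 days → 4 June 2007.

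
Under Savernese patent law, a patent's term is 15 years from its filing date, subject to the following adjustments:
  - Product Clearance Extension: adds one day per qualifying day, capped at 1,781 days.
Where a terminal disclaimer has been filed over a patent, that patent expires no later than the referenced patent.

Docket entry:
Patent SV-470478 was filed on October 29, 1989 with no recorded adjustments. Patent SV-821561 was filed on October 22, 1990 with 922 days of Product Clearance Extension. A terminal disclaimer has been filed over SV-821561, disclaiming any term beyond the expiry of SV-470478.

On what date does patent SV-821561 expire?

Natural term of SV-821561:
  Base: filing + 15 years → 22 October 2005.
  Product Clearance Extension: 922 days (within the 1781-day cap) → +922 days → 1 May 2008.
Expiry of referenced patent SV-470478:
  Base: filing + 15 years → 29 October 2004.
Terminal disclaimer: SV-821561 expires on the earlier of 1 May 2008 and 29 October 2004.

2004-10-29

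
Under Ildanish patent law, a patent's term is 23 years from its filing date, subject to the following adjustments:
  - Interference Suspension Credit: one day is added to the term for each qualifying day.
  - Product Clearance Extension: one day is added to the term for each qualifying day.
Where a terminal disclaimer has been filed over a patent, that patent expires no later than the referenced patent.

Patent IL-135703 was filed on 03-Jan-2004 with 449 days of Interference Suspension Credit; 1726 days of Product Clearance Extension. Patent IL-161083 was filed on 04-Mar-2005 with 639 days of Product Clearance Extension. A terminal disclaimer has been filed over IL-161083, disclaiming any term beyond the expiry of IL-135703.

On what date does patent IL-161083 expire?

Natural term of IL-161083:
  Base: filing + 23 years → 4 March 2028.
  Product Clearance Extension: +639 days → 3 December 2029.
Expiry of referenced patent IL-135703:
  Base: filing + 23 years → 3 January 2027.
  Interference Suspension Credit: +449 days → 27 March 2028.
  Product Clearance Extension: +1726 days → 17 December 2032.
Terminal disclaimer: IL-161083 expires on the earlier of 3 December 2029 and 17 December 2032.

2029-12-03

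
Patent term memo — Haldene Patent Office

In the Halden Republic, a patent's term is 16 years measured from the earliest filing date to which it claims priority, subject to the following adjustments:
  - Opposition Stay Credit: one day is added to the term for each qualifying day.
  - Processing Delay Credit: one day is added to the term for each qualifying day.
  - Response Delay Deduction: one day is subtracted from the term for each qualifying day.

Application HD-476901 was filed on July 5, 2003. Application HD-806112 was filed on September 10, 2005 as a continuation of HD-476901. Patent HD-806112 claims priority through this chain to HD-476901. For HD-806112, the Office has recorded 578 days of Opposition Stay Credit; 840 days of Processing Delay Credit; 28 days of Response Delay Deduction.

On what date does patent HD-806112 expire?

2023-04-25

Earliest priority filing: 5 July 2003.
Base term: 5 July 2003 + 16 years → 5 July 2019.
Opposition Stay Credit: +578 days → 2 February 2021.
Processing Delay Credit: +840 days → 23 May 2023.
Response Delay Deduction: −28 days → 25 April 2023.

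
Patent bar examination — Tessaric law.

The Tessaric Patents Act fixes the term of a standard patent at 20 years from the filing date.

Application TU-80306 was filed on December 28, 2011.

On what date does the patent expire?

Filing date + 20 years → 28 December 2031.

December 28, 2031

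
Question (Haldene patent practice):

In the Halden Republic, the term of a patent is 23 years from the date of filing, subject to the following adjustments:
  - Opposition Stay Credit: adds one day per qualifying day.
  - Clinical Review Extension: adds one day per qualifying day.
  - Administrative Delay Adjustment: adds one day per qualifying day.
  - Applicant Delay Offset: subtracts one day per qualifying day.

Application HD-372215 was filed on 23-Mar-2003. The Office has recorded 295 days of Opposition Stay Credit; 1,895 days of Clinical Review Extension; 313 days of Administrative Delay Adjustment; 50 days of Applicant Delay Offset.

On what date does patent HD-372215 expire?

Base term: filing date + 23 years → 23 March 2026.
Opposition Stay Credit: +295 days → 12 January 2027.
Clinical Review Extension: +1895 days → 21 March 2032.
Administrative Delay Adjustment: +313 days → 28 January 2033.
Applicant Delay Offset: −50 days → 9 December 2032.

December 9, 2032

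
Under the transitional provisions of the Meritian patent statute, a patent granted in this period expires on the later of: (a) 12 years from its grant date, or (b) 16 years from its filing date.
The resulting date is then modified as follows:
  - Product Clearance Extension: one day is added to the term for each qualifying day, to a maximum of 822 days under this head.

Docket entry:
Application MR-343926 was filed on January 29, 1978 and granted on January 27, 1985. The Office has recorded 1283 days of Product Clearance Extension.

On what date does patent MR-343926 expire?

(a) grant + 12 years → 27 January 1997.
(b) filing + 16 years → 29 January 1994.
Later of the two: 27 January 1997.
Product Clearance Extension: 1283 days claimed exceeds the 822-day cap, so +822 days → 29 April 1999.

April 29, 1999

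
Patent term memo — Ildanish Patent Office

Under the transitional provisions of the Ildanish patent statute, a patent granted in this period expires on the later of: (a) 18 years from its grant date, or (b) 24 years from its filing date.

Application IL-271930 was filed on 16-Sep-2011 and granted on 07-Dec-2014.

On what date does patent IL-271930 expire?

September 16, 2035

(a) grant + 18 years → 7 December 2032.
(b) filing + 24 years → 16 September 2035.
Later of the two: 16 September 2035.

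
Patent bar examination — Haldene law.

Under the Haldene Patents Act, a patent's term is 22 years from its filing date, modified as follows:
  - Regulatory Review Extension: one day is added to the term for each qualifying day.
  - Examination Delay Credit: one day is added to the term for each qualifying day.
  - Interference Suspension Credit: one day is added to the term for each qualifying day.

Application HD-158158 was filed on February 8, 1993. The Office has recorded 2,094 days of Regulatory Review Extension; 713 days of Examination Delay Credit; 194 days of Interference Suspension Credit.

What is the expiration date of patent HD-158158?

2023-04-28

Base term: filing date + 22 years → 8 February 2015.
Regulatory Review Extension: +2094 days → 2 November 2020.
Examination Delay Credit: +713 days → 16 October 2022.
Interference Suspension Credit: +194 days → 28 April 2023.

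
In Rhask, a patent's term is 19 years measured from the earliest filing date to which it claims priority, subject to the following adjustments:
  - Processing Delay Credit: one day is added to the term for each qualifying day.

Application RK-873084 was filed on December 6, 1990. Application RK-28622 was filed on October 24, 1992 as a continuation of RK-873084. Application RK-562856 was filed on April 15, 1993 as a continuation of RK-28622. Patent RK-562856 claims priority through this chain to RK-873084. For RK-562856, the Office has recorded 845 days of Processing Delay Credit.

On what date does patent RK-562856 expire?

2012-03-30

Earliest priority filing: 6 December 1990.
Base term: 6 December 1990 + 19 years → 6 December 2009.
Processing Delay Credit: +845 days → 30 March 2012.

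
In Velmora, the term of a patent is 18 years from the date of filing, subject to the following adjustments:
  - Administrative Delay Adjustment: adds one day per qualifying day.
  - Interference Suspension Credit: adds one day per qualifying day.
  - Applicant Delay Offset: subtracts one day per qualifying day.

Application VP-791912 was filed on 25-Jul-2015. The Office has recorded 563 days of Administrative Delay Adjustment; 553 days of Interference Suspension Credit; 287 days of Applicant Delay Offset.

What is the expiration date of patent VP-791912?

2035-11-01

Base term: filing date + 18 years → 25 July 2033.
Administrative Delay Adjustment: +563 days → 8 February 2035.
Interference Suspension Credit: +553 days → 14 August 2036.
Applicant Delay Offset: −287 days → 1 November 2035.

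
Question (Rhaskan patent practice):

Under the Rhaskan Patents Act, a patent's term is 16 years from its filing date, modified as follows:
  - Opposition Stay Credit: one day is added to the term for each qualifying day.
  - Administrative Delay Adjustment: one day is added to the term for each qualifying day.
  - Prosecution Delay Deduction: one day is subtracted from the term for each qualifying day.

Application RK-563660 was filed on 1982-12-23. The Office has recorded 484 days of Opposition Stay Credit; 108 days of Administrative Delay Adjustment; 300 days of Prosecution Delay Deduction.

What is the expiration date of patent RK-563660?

Base term: filing date + 16 years → 23 December 1998.
Opposition Stay Credit: +484 days → 20 April 2000.
Administrative Delay Adjustment: +108 days → 6 August 2000.
Prosecution Delay Deduction: −300 days → 11 October 1999.

1999-10-11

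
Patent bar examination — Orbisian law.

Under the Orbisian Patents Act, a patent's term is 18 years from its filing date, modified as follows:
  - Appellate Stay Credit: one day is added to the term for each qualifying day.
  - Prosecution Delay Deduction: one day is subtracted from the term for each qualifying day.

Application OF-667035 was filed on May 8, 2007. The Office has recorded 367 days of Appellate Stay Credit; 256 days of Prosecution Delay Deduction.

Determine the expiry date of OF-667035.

August 27, 2025

Base term: filing date + 18 years → 8 May 2025.
Appellate Stay Credit: +367 days → 10 May 2026.
Prosecution Delay Deduction: −256 days → 27 August 2025.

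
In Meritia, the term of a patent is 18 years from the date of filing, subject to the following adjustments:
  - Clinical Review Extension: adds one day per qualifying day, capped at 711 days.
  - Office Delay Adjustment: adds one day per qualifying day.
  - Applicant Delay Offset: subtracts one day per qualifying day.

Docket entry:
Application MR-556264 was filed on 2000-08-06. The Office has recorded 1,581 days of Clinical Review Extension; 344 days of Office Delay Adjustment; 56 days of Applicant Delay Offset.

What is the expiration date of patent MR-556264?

May 1, 2021

Base term: filing date + 18 years → 6 August 2018.
Clinical Review Extension: 1581 days claimed exceeds the 711-day cap, so +711 days → 17 July 2020.
Office Delay Adjustment: +344 days → 26 June 2021.
Applicant Delay Offset: −56 days → 1 May 2021.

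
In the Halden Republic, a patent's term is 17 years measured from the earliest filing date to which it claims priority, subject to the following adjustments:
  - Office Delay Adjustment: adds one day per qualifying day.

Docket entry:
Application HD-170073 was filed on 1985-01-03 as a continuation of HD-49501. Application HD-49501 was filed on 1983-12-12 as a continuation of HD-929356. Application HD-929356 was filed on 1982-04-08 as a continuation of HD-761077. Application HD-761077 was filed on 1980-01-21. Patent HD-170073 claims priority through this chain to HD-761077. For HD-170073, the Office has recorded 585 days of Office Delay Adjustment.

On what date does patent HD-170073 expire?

1998-08-29

Earliest priority filing: 21 January 1980.
Base term: 21 January 1980 + 17 years → 21 January 1997.
Office Delay Adjustment: +585 days → 29 August 1998.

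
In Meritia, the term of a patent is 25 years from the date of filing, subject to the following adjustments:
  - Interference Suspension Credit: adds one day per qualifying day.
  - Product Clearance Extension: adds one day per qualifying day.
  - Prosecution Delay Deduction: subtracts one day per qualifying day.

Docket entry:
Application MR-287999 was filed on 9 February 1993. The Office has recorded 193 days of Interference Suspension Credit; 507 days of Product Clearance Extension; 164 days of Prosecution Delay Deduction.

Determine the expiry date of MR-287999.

Base term: filing date + 25 years → 9 February 2018.
Interference Suspension Credit: +193 days → 21 August 2018.
Product Clearance Extension: +507 days → 10 January 2020.
Prosecution Delay Deduction: −164 days → 30 July 2019.

2019-07-30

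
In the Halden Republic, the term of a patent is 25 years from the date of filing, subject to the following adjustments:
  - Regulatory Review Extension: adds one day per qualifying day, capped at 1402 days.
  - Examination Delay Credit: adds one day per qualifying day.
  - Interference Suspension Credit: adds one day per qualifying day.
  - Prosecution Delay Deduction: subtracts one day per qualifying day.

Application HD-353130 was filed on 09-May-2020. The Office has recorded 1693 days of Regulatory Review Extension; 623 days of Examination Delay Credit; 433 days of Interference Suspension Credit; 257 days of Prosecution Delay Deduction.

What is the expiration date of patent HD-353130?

May 19, 2051

Base term: filing date + 25 years → 9 May 2045.
Regulatory Review Extension: 1693 days claimed exceeds the 1402-day cap, so +1402 days → 11 March 2049.
Examination Delay Credit: +623 days → 24 November 2050.
Interference Suspension Credit: +433 days → 31 January 2052.
Prosecution Delay Deduction: −257 days → 19 May 2051.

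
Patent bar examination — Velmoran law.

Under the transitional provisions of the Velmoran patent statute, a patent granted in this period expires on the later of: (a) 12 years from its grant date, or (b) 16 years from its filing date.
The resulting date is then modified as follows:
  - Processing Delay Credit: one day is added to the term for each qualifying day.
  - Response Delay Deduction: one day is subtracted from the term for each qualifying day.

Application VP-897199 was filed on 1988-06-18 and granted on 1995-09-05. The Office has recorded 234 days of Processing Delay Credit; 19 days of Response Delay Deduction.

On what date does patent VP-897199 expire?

April 7, 2008

(a) grant + 12 years → 5 September 2007.
(b) filing + 16 years → 18 June 2004.
Later of the two: 5 September 2007.
Processing Delay Credit: +234 days → 26 April 2008.
Response Delay Deduction: −19 days → 7 April 2008.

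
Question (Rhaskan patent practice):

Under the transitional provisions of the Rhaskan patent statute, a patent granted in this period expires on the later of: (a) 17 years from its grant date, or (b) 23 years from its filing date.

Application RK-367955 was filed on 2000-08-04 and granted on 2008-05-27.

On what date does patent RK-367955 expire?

May 27, 2025

(a) grant + 17 years → 27 May 2025.
(b) filing + 23 years → 4 August 2023.
Later of the two: 27 May 2025.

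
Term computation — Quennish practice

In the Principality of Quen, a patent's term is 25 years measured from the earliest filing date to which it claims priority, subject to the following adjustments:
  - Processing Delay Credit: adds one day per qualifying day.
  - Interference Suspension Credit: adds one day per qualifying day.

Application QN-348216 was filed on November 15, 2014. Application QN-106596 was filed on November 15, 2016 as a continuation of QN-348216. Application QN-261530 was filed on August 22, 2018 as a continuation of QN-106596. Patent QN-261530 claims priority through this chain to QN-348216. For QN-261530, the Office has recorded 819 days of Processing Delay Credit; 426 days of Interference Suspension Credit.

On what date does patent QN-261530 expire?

Earliest priority filing: 15 November 2014.
Base term: 15 November 2014 + 25 years → 15 November 2039.
Processing Delay Credit: +819 days → 11 February 2042.
Interference Suspension Credit: +426 days → 13 April 2043.

2043-04-13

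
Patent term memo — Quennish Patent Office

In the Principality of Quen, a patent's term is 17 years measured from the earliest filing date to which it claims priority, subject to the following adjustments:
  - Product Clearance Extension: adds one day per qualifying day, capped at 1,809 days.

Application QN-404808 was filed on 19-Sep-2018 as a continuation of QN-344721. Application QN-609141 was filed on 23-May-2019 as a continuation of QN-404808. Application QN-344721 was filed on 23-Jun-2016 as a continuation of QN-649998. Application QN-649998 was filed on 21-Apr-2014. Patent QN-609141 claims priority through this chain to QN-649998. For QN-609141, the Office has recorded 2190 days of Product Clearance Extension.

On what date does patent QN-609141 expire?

Earliest priority filing: 21 April 2014.
Base term: 21 April 2014 + 17 years → 21 April 2031.
Product Clearance Extension: 2190 days claimed exceeds the 1809-day cap, so +1809 days → 3 April 2036.

2036-04-03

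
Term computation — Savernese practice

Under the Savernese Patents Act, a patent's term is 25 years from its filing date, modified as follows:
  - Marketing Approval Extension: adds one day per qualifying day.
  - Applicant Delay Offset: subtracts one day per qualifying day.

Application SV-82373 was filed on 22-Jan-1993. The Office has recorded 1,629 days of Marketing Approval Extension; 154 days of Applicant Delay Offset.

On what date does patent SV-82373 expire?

2022-02-05

Base term: filing date + 25 years → 22 January 2018.
Marketing Approval Extension: +1629 days → 9 July 2022.
Applicant Delay Offset: −154 days → 5 February 2022.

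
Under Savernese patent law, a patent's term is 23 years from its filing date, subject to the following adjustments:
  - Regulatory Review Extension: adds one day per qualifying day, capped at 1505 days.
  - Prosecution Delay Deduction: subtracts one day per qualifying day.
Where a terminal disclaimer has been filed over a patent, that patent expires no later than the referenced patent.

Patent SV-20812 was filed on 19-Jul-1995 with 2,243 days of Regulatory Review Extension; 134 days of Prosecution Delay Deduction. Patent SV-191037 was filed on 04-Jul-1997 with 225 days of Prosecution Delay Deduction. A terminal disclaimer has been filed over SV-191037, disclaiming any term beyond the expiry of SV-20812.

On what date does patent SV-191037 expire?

Natural term of SV-191037:
  Base: filing + 23 years → 4 July 2020.
  Prosecution Delay Deduction: −225 days → 22 November 2019.
Expiry of referenced patent SV-20812:
  Base: filing + 23 years → 19 July 2018.
  Regulatory Review Extension: 2243 days claimed exceeds the 1505-day cap, so +1505 days → 1 September 2022.
  Prosecution Delay Deduction: −134 days → 20 April 2022.
Terminal disclaimer: SV-191037 expires on the earlier of 22 November 2019 and 20 April 2022.

2019-11-22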